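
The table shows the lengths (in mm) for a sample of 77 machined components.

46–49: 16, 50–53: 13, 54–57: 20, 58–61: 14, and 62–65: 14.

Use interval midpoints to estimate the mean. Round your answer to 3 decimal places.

Midpoints: 47.5, 51.5, 55.5, 59.5, 63.5
Σfm = 16×47.5 + 13×51.5 + 20×55.5 + 14×59.5 + 14×63.5 = 4261.5
n = Σf = 77
Mean = 4261.5 / 77 = 55.3442

55.344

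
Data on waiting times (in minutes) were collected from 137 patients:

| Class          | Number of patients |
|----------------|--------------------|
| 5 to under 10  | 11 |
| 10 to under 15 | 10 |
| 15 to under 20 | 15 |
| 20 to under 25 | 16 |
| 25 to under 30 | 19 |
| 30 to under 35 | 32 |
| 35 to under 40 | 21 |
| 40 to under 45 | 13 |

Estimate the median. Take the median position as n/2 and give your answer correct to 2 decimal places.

Cumulative frequencies: 11, 21, 36, 52, 71, 103, 124, 137
n = 137; position = n/2 = 68.5.
This falls in the class 25 to under 30: L = 25, F = 52, f = 19, h = 5.
Median ≈ 25 + ((68.5 − 52) / 19) × 5 = 29.3421

29.34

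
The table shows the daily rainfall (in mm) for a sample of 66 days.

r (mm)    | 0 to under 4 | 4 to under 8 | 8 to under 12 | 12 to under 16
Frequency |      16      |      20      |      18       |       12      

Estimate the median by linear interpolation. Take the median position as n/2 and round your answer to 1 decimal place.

Cumulative frequencies: 16, 36, 54, 66
n = 66; position = n/2 = 33.
This falls in the class 4 to under 8: L = 4, F = 16, f = 20, h = 4.
Median ≈ 4 + ((33 − 16) / 20) × 4 = 7.4000

7.4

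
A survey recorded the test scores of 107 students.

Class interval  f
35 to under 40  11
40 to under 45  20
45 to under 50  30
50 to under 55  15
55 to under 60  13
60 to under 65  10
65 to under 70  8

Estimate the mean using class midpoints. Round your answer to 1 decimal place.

50.4

Midpoints: 37.5, 42.5, 47.5, 52.5, 57.5, 62.5, 67.5
Σfm = 11×37.5 + 20×42.5 + 30×47.5 + 15×52.5 + 13×57.5 + 10×62.5 + 8×67.5 = 5387.5
n = Σf = 107
Mean = 5387.5 / 107 = 50.3505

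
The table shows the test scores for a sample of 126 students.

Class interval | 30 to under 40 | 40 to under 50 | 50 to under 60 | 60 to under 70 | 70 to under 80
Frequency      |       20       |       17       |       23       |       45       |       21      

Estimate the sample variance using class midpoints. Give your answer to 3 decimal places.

175.086

Midpoints: 35, 45, 55, 65, 75
n = 126, Σfm = 7230, mean = 57.3810
Σfm² = 436750
Σf(m − x̄)² = Σfm² − (Σfm)²/n = 436750 − 7230²/126 = 21885.7143
Sample variance = 21885.7143 / 125 = 175.0857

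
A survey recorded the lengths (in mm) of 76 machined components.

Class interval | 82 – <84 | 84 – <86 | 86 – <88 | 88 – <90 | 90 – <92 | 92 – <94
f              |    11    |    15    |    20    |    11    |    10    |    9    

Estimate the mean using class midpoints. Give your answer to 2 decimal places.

87.55

Midpoints: 83, 85, 87, 89, 91, 93
Σfm = 11×83 + 15×85 + 20×87 + 11×89 + 10×91 + 9×93 = 6654
n = Σf = 76
Mean = 6654 / 76 = 87.5526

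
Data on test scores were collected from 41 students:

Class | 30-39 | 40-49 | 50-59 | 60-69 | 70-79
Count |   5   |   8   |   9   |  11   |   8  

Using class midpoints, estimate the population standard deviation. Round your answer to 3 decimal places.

Midpoints: 34.5, 44.5, 54.5, 64.5, 74.5
n = 41, Σfm = 2324.5, mean = 56.6951
Σfm² = 138690.25
Σf(m − x̄)² = Σfm² − (Σfm)²/n = 138690.25 − 2324.5²/41 = 6902.4390
Population variance = 6902.4390 / 41 = 168.3522
Standard deviation = √168.3522 = 12.9751

12.975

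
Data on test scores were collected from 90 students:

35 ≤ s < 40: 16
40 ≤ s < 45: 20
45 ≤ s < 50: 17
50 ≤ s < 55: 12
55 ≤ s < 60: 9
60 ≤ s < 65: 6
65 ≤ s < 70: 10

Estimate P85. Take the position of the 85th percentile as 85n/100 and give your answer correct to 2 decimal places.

Cumulative frequencies: 16, 36, 53, 65, 74, 80, 90
n = 90; position = 85n/100 = 76.5.
This falls in the class 60 ≤ s < 65: L = 60, F = 74, f = 6, h = 5.
85th percentile ≈ 60 + ((76.5 − 74) / 6) × 5 = 62.0833

62.08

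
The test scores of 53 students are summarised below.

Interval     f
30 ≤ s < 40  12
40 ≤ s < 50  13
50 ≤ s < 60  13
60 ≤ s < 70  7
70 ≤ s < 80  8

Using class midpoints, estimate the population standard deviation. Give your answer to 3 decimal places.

Midpoints: 35, 45, 55, 65, 75
n = 53, Σfm = 2775, mean = 52.3585
Σfm² = 154925
Σf(m − x̄)² = Σfm² − (Σfm)²/n = 154925 − 2775²/53 = 9630.1887
Population variance = 9630.1887 / 53 = 181.7017
Standard deviation = √181.7017 = 13.4797

13.480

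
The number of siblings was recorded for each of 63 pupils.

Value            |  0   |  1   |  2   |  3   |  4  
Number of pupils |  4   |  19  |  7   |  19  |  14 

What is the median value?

3

Cumulative frequencies: 4, 23, 30, 49, 63
n = 63, so the median is the value in position (n+1)/2 = 32.
Position 32 falls at value 3.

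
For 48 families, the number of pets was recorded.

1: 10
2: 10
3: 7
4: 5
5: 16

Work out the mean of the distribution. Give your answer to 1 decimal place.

Values: 1, 2, 3, 4, 5
Σfx = 10×1 + 10×2 + 7×3 + 5×4 + 16×5 = 151
n = Σf = 48
Mean = 151 / 48 = 3.1458

3.1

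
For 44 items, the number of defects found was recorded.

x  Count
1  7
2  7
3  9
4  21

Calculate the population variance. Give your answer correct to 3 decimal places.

Values: 1, 2, 3, 4
n = 44, Σfx = 132, mean = 3.0000
Σfx² = 452
Σf(x − x̄)² = Σfx² − (Σfx)²/n = 452 − 132²/44 = 56.0000
Population variance = 56.0000 / 44 = 1.2727

1.273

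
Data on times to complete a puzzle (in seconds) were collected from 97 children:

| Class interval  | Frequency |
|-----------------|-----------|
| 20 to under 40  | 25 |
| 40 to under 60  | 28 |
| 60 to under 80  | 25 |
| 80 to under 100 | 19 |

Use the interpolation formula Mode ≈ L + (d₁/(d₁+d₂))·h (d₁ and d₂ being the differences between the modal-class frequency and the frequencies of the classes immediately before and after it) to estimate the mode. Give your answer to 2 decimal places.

Modal class: 40 to under 60 (highest frequency 28).
d₁ = 28 − 25 = 3, d₂ = 28 − 25 = 3
Mode ≈ 40 + (3/(3+3)) × 20 = 40 + 10.0000 = 50.0000

50.00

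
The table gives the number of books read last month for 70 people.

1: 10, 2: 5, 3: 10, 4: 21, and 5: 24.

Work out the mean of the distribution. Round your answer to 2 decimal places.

3.63

Values: 1, 2, 3, 4, 5
Σfx = 10×1 + 5×2 + 10×3 + 21×4 + 24×5 = 254
n = Σf = 70
Mean = 254 / 70 = 3.6286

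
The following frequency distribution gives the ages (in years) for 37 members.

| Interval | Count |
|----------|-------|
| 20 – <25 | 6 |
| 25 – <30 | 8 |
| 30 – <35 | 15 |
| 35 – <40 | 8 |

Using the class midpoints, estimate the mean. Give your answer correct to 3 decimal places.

30.878

Midpoints: 22.5, 27.5, 32.5, 37.5
Σfm = 6×22.5 + 8×27.5 + 15×32.5 + 8×37.5 = 1142.5
n = Σf = 37
Mean = 1142.5 / 37 = 30.8784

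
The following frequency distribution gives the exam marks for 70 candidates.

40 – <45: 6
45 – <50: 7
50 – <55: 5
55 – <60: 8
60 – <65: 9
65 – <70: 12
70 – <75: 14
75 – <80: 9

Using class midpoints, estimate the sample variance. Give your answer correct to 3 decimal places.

Midpoints: 42.5, 47.5, 52.5, 57.5, 62.5, 67.5, 72.5, 77.5
n = 70, Σfm = 4395, mean = 62.7857
Σfm² = 284337.5
Σf(m − x̄)² = Σfm² − (Σfm)²/n = 284337.5 − 4395²/70 = 8394.2857
Sample variance = 8394.2857 / 69 = 121.6563

121.656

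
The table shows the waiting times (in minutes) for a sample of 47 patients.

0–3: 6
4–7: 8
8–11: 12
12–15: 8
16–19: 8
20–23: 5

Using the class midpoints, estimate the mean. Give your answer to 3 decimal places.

11.117

Midpoints: 1.5, 5.5, 9.5, 13.5, 17.5, 21.5
Σfm = 6×1.5 + 8×5.5 + 12×9.5 + 8×13.5 + 8×17.5 + 5×21.5 = 522.5
n = Σf = 47
Mean = 522.5 / 47 = 11.1170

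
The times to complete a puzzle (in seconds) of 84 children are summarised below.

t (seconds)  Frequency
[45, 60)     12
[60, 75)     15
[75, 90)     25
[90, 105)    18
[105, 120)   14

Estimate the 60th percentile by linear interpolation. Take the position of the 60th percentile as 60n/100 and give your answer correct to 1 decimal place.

Cumulative frequencies: 12, 27, 52, 70, 84
n = 84; position = 60n/100 = 50.4.
This falls in the class [75, 90): L = 75, F = 27, f = 25, h = 15.
60th percentile ≈ 75 + ((50.4 − 27) / 25) × 15 = 89.0400

89.0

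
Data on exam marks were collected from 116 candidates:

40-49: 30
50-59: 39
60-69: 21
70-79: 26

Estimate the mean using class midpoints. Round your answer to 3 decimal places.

Midpoints: 44.5, 54.5, 64.5, 74.5
Σfm = 30×44.5 + 39×54.5 + 21×64.5 + 26×74.5 = 6752
n = Σf = 116
Mean = 6752 / 116 = 58.2069

58.207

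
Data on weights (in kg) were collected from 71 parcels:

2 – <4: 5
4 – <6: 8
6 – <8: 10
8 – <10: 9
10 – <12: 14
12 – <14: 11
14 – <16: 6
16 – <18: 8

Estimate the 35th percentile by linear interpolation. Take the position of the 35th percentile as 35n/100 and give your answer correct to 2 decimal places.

Cumulative frequencies: 5, 13, 23, 32, 46, 57, 63, 71
n = 71; position = 35n/100 = 24.85.
This falls in the class 8 – <10: L = 8, F = 23, f = 9, h = 2.
35th percentile ≈ 8 + ((24.85 − 23) / 9) × 2 = 8.4111

8.41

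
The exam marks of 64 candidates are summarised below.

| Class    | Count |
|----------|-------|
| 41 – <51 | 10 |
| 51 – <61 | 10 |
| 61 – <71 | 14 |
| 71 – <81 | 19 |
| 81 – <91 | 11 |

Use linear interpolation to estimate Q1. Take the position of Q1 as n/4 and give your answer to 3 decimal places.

57.000

Cumulative frequencies: 10, 20, 34, 53, 64
n = 64; position = n/4 = 16.
This falls in the class 51 – <61: L = 51, F = 10, f = 10, h = 10.
Lower quartile ≈ 51 + ((16 − 10) / 10) × 10 = 57.0000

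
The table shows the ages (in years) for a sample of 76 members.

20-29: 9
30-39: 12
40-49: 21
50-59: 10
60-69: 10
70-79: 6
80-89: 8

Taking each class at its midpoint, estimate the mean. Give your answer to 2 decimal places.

51.08

Midpoints: 24.5, 34.5, 44.5, 54.5, 64.5, 74.5, 84.5
Σfm = 9×24.5 + 12×34.5 + 21×44.5 + 10×54.5 + 10×64.5 + 6×74.5 + 8×84.5 = 3882
n = Σf = 76
Mean = 3882 / 76 = 51.0789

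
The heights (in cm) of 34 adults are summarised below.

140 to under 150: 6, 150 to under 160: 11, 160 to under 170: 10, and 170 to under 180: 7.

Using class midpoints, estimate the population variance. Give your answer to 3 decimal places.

101.384

Midpoints: 145, 155, 165, 175
n = 34, Σfm = 5450, mean = 160.2941
Σfm² = 877050
Σf(m − x̄)² = Σfm² − (Σfm)²/n = 877050 − 5450²/34 = 3447.0588
Population variance = 3447.0588 / 34 = 101.3841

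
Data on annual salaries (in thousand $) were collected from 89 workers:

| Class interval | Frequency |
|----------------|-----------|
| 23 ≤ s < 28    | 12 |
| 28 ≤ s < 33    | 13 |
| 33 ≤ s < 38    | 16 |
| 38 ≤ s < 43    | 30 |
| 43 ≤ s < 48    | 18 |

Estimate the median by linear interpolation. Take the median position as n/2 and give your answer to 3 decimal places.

Cumulative frequencies: 12, 25, 41, 71, 89
n = 89; position = n/2 = 44.5.
This falls in the class 38 ≤ s < 43: L = 38, F = 41, f = 30, h = 5.
Median ≈ 38 + ((44.5 − 41) / 30) × 5 = 38.5833

38.583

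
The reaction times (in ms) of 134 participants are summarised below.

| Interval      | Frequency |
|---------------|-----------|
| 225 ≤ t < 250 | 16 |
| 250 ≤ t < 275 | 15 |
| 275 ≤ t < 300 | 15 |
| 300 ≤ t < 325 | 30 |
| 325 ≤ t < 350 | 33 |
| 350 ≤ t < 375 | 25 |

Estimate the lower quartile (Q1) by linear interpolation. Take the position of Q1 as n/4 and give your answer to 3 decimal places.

Cumulative frequencies: 16, 31, 46, 76, 109, 134
n = 134; position = n/4 = 33.5.
This falls in the class 275 ≤ t < 300: L = 275, F = 31, f = 15, h = 25.
Lower quartile ≈ 275 + ((33.5 − 31) / 15) × 25 = 279.1667

279.167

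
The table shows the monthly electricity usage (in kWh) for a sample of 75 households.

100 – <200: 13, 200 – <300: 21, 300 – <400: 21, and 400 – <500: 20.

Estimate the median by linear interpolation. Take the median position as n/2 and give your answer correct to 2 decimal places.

Cumulative frequencies: 13, 34, 55, 75
n = 75; position = n/2 = 37.5.
This falls in the class 300 – <400: L = 300, F = 34, f = 21, h = 100.
Median ≈ 300 + ((37.5 − 34) / 21) × 100 = 316.6667

316.67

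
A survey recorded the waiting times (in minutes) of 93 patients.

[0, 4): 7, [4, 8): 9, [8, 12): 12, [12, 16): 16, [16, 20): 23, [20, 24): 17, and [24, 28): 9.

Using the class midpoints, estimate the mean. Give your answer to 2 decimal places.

Midpoints: 2, 6, 10, 14, 18, 22, 26
Σfm = 7×2 + 9×6 + 12×10 + 16×14 + 23×18 + 17×22 + 9×26 = 1434
n = Σf = 93
Mean = 1434 / 93 = 15.4194

15.42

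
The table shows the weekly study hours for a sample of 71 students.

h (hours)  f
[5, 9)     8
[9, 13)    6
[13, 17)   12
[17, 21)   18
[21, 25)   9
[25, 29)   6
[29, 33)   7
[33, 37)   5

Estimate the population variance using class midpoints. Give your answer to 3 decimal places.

63.378

Midpoints: 7, 11, 15, 19, 23, 27, 31, 35
n = 71, Σfm = 1405, mean = 19.7887
Σfm² = 32303
Σf(m − x̄)² = Σfm² − (Σfm)²/n = 32303 − 1405²/71 = 4499.8310
Population variance = 4499.8310 / 71 = 63.3779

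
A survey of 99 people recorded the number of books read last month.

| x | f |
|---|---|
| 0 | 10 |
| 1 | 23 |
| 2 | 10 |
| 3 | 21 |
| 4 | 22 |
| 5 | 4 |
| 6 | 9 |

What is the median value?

Cumulative frequencies: 10, 33, 43, 64, 86, 90, 99
n = 99, so the median is the value in position (n+1)/2 = 50.
Position 50 falls at value 3.

3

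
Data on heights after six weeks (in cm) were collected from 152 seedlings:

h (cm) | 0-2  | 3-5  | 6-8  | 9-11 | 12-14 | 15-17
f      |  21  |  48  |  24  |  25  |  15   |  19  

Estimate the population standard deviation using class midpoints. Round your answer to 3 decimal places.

4.773

Midpoints: 1, 4, 7, 10, 13, 16
n = 152, Σfm = 1130, mean = 7.4342
Σfm² = 11864
Σf(m − x̄)² = Σfm² − (Σfm)²/n = 11864 − 1130²/152 = 3463.3421
Population variance = 3463.3421 / 152 = 22.7851
Standard deviation = √22.7851 = 4.7734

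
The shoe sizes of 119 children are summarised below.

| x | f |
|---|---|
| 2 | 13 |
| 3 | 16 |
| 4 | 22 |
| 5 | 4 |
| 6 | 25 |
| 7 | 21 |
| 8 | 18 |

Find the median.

Cumulative frequencies: 13, 29, 51, 55, 80, 101, 119
n = 119, so the median is the value in position (n+1)/2 = 60.
Position 60 falls at value 6.

6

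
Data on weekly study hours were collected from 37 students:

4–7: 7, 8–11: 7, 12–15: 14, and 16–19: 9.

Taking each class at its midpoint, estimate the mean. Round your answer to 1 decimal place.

Midpoints: 5.5, 9.5, 13.5, 17.5
Σfm = 7×5.5 + 7×9.5 + 14×13.5 + 9×17.5 = 451.5
n = Σf = 37
Mean = 451.5 / 37 = 12.2027

12.2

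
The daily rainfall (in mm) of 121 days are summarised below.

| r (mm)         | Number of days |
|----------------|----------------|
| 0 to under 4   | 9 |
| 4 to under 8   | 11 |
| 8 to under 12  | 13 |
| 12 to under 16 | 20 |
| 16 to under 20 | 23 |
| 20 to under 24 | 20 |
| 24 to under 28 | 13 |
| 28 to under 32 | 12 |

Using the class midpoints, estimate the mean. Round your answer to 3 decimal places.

16.909

Midpoints: 2, 6, 10, 14, 18, 22, 26, 30
Σfm = 9×2 + 11×6 + 13×10 + 20×14 + 23×18 + 20×22 + 13×26 + 12×30 = 2046
n = Σf = 121
Mean = 2046 / 121 = 16.9091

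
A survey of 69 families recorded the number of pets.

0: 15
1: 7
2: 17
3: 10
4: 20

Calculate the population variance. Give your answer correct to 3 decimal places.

Values: 0, 1, 2, 3, 4
n = 69, Σfx = 151, mean = 2.1884
Σfx² = 485
Σf(x − x̄)² = Σfx² − (Σfx)²/n = 485 − 151²/69 = 154.5507
Population variance = 154.5507 / 69 = 2.2399

2.240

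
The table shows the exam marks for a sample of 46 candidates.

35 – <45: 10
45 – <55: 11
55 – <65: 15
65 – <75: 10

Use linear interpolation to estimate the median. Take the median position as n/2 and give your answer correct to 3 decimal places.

Cumulative frequencies: 10, 21, 36, 46
n = 46; position = n/2 = 23.
This falls in the class 55 – <65: L = 55, F = 21, f = 15, h = 10.
Median ≈ 55 + ((23 − 21) / 15) × 10 = 56.3333

56.333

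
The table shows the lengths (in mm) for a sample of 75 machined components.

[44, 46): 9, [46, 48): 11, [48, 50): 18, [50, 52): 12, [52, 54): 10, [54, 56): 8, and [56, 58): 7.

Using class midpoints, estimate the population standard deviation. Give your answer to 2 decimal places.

3.60

Midpoints: 45, 47, 49, 51, 53, 55, 57
n = 75, Σfm = 3785, mean = 50.4667
Σfm² = 191987
Σf(m − x̄)² = Σfm² − (Σfm)²/n = 191987 − 3785²/75 = 970.6667
Population variance = 970.6667 / 75 = 12.9422
Standard deviation = √12.9422 = 3.5975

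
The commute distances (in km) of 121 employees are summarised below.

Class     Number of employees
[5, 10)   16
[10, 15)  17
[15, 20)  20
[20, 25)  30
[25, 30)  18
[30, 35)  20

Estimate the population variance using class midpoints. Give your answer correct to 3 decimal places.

Midpoints: 7.5, 12.5, 17.5, 22.5, 27.5, 32.5
n = 121, Σfm = 2502.5, mean = 20.6818
Σfm² = 59606.25
Σf(m − x̄)² = Σfm² − (Σfm)²/n = 59606.25 − 2502.5²/121 = 7850.0000
Population variance = 7850.0000 / 121 = 64.8760

64.876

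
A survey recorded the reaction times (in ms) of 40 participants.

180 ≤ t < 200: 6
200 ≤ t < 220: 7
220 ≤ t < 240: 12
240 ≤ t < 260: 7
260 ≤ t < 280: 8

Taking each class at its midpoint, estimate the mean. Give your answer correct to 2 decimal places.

232.00

Midpoints: 190, 210, 230, 250, 270
Σfm = 6×190 + 7×210 + 12×230 + 7×250 + 8×270 = 9280
n = Σf = 40
Mean = 9280 / 40 = 232.0000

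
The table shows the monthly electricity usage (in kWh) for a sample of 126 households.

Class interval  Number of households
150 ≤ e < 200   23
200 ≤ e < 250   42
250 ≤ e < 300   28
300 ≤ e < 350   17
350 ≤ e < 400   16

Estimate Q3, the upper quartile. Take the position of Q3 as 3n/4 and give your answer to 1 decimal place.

Cumulative frequencies: 23, 65, 93, 110, 126
n = 126; position = 3n/4 = 94.5.
This falls in the class 300 ≤ e < 350: L = 300, F = 93, f = 17, h = 50.
Upper quartile ≈ 300 + ((94.5 − 93) / 17) × 50 = 304.4118

304.4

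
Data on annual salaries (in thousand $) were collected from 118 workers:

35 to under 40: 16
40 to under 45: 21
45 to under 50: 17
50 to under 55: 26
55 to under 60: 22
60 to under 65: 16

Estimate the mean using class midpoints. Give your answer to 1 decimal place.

Midpoints: 37.5, 42.5, 47.5, 52.5, 57.5, 62.5
Σfm = 16×37.5 + 21×42.5 + 17×47.5 + 26×52.5 + 22×57.5 + 16×62.5 = 5930
n = Σf = 118
Mean = 5930 / 118 = 50.2542

50.3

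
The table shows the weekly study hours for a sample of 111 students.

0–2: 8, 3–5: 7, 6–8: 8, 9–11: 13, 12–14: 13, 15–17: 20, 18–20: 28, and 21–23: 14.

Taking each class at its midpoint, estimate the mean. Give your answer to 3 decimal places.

13.973

Midpoints: 1, 4, 7, 10, 13, 16, 19, 22
Σfm = 8×1 + 7×4 + 8×7 + 13×10 + 13×13 + 20×16 + 28×19 + 14×22 = 1551
n = Σf = 111
Mean = 1551 / 111 = 13.9730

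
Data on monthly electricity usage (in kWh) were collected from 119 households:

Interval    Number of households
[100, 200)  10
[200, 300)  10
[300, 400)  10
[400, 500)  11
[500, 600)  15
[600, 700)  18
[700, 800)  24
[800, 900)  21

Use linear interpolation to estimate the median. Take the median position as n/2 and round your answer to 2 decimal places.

619.44

Cumulative frequencies: 10, 20, 30, 41, 56, 74, 98, 119
n = 119; position = n/2 = 59.5.
This falls in the class [600, 700): L = 600, F = 56, f = 18, h = 100.
Median ≈ 600 + ((59.5 − 56) / 18) × 100 = 619.4444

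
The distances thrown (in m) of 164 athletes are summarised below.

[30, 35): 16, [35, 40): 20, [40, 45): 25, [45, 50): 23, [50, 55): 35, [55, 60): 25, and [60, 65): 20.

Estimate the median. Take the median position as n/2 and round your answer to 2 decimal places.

Cumulative frequencies: 16, 36, 61, 84, 119, 144, 164
n = 164; position = n/2 = 82.
This falls in the class [45, 50): L = 45, F = 61, f = 23, h = 5.
Median ≈ 45 + ((82 − 61) / 23) × 5 = 49.5652

49.57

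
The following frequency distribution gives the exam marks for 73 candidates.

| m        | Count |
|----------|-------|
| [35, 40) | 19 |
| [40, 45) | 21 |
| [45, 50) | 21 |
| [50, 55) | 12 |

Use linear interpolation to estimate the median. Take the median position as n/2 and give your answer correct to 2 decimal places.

44.17

Cumulative frequencies: 19, 40, 61, 73
n = 73; position = n/2 = 36.5.
This falls in the class [40, 45): L = 40, F = 19, f = 21, h = 5.
Median ≈ 40 + ((36.5 − 19) / 21) × 5 = 44.1667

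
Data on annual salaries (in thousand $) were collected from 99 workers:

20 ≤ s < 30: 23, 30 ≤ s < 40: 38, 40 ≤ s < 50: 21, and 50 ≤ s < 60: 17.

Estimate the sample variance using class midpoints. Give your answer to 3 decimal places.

Midpoints: 25, 35, 45, 55
n = 99, Σfm = 3785, mean = 38.2323
Σfm² = 154875
Σf(m − x̄)² = Σfm² − (Σfm)²/n = 154875 − 3785²/99 = 10165.6566
Sample variance = 10165.6566 / 98 = 103.7312

103.731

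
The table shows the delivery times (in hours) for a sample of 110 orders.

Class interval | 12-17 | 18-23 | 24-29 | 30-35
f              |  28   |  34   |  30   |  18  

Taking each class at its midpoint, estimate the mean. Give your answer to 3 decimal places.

22.573

Midpoints: 14.5, 20.5, 26.5, 32.5
Σfm = 28×14.5 + 34×20.5 + 30×26.5 + 18×32.5 = 2483
n = Σf = 110
Mean = 2483 / 110 = 22.5727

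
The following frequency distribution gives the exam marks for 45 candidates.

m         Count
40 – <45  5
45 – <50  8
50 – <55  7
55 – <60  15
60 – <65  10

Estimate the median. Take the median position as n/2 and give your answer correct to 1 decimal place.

Cumulative frequencies: 5, 13, 20, 35, 45
n = 45; position = n/2 = 22.5.
This falls in the class 55 – <60: L = 55, F = 20, f = 15, h = 5.
Median ≈ 55 + ((22.5 − 20) / 15) × 5 = 55.8333

55.8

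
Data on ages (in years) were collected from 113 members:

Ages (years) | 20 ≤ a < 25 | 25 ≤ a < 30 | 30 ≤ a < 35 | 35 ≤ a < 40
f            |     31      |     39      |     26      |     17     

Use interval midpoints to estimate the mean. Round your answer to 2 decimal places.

28.78

Midpoints: 22.5, 27.5, 32.5, 37.5
Σfm = 31×22.5 + 39×27.5 + 26×32.5 + 17×37.5 = 3252.5
n = Σf = 113
Mean = 3252.5 / 113 = 28.7832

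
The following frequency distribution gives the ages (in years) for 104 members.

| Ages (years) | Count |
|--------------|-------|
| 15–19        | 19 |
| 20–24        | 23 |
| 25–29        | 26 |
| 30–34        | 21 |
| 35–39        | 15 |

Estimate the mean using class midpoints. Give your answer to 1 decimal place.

26.5

Midpoints: 17, 22, 27, 32, 37
Σfm = 19×17 + 23×22 + 26×27 + 21×32 + 15×37 = 2758
n = Σf = 104
Mean = 2758 / 104 = 26.5192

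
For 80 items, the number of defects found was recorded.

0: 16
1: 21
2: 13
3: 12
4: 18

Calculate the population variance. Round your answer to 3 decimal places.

2.109

Values: 0, 1, 2, 3, 4
n = 80, Σfx = 155, mean = 1.9375
Σfx² = 469
Σf(x − x̄)² = Σfx² − (Σfx)²/n = 469 − 155²/80 = 168.6875
Population variance = 168.6875 / 80 = 2.1086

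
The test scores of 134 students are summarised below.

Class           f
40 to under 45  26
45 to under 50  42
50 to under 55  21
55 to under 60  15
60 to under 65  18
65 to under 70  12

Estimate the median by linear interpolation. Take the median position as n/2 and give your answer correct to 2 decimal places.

49.88

Cumulative frequencies: 26, 68, 89, 104, 122, 134
n = 134; position = n/2 = 67.
This falls in the class 45 to under 50: L = 45, F = 26, f = 42, h = 5.
Median ≈ 45 + ((67 − 26) / 42) × 5 = 49.8810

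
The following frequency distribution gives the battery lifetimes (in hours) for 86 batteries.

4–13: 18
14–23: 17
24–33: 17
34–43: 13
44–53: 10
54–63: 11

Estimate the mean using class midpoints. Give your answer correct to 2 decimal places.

Midpoints: 8.5, 18.5, 28.5, 38.5, 48.5, 58.5
Σfm = 18×8.5 + 17×18.5 + 17×28.5 + 13×38.5 + 10×48.5 + 11×58.5 = 2581
n = Σf = 86
Mean = 2581 / 86 = 30.0116

30.01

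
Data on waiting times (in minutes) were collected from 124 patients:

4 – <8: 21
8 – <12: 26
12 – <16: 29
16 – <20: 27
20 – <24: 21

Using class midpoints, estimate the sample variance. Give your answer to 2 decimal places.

28.75

Midpoints: 6, 10, 14, 18, 22
n = 124, Σfm = 1740, mean = 14.0323
Σfm² = 27952
Σf(m − x̄)² = Σfm² − (Σfm)²/n = 27952 − 1740²/124 = 3535.8710
Sample variance = 3535.8710 / 123 = 28.7469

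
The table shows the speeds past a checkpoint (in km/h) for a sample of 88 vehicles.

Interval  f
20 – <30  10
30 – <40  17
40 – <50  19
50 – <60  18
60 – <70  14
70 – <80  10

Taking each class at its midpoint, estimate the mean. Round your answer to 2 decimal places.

Midpoints: 25, 35, 45, 55, 65, 75
Σfm = 10×25 + 17×35 + 19×45 + 18×55 + 14×65 + 10×75 = 4350
n = Σf = 88
Mean = 4350 / 88 = 49.4318

49.43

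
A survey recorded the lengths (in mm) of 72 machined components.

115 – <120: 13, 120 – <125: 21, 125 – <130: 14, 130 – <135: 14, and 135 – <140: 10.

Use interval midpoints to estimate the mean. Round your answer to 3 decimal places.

126.597

Midpoints: 117.5, 122.5, 127.5, 132.5, 137.5
Σfm = 13×117.5 + 21×122.5 + 14×127.5 + 14×132.5 + 10×137.5 = 9115
n = Σf = 72
Mean = 9115 / 72 = 126.5972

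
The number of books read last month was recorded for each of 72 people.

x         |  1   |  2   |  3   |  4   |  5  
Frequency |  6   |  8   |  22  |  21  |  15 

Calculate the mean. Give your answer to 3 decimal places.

Values: 1, 2, 3, 4, 5
Σfx = 6×1 + 8×2 + 22×3 + 21×4 + 15×5 = 247
n = Σf = 72
Mean = 247 / 72 = 3.4306

3.431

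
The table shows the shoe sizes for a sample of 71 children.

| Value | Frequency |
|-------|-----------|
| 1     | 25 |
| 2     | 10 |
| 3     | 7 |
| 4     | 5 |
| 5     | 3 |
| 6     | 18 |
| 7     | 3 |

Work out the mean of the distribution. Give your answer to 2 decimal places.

3.24

Values: 1, 2, 3, 4, 5, 6, 7
Σfx = 25×1 + 10×2 + 7×3 + 5×4 + 3×5 + 18×6 + 3×7 = 230
n = Σf = 71
Mean = 230 / 71 = 3.2394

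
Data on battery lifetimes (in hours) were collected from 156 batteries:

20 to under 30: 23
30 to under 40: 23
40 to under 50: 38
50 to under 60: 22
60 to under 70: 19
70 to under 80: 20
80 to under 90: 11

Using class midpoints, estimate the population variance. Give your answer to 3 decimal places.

Midpoints: 25, 35, 45, 55, 65, 75, 85
n = 156, Σfm = 7970, mean = 51.0897
Σfm² = 458300
Σf(m − x̄)² = Σfm² − (Σfm)²/n = 458300 − 7970²/156 = 51114.7436
Population variance = 51114.7436 / 156 = 327.6586

327.659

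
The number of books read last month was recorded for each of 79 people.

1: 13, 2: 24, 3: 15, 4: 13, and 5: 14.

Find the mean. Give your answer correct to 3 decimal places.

Values: 1, 2, 3, 4, 5
Σfx = 13×1 + 24×2 + 15×3 + 13×4 + 14×5 = 228
n = Σf = 79
Mean = 228 / 79 = 2.8861

2.886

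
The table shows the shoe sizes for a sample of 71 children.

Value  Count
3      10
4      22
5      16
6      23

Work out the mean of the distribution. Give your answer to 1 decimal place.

Values: 3, 4, 5, 6
Σfx = 10×3 + 22×4 + 16×5 + 23×6 = 336
n = Σf = 71
Mean = 336 / 71 = 4.7324

4.7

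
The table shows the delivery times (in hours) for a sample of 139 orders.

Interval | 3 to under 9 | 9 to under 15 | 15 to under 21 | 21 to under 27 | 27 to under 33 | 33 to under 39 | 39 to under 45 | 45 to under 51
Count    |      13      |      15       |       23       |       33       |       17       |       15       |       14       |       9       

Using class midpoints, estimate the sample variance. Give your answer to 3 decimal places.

140.652

Midpoints: 6, 12, 18, 24, 30, 36, 42, 48
n = 139, Σfm = 3534, mean = 25.4245
Σfm² = 109260
Σf(m − x̄)² = Σfm² − (Σfm)²/n = 109260 − 3534²/139 = 19409.9568
Sample variance = 19409.9568 / 138 = 140.6519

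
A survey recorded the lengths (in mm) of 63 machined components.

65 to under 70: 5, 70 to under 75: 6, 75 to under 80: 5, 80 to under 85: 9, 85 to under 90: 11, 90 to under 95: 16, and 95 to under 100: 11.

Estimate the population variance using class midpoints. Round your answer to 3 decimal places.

Midpoints: 67.5, 72.5, 77.5, 82.5, 87.5, 92.5, 97.5
n = 63, Σfm = 5417.5, mean = 85.9921
Σfm² = 471293.75
Σf(m − x̄)² = Σfm² − (Σfm)²/n = 471293.75 − 5417.5²/63 = 5431.7460
Population variance = 5431.7460 / 63 = 86.2182

86.218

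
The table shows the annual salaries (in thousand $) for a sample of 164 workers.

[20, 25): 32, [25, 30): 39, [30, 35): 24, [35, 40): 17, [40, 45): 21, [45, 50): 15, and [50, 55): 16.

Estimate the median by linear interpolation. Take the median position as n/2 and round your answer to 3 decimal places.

32.292

Cumulative frequencies: 32, 71, 95, 112, 133, 148, 164
n = 164; position = n/2 = 82.
This falls in the class [30, 35): L = 30, F = 71, f = 24, h = 5.
Median ≈ 30 + ((82 − 71) / 24) × 5 = 32.2917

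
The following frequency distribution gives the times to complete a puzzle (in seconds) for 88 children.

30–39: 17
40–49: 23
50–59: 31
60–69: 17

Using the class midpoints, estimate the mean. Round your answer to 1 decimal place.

50.0

Midpoints: 34.5, 44.5, 54.5, 64.5
Σfm = 17×34.5 + 23×44.5 + 31×54.5 + 17×64.5 = 4396
n = Σf = 88
Mean = 4396 / 88 = 49.9545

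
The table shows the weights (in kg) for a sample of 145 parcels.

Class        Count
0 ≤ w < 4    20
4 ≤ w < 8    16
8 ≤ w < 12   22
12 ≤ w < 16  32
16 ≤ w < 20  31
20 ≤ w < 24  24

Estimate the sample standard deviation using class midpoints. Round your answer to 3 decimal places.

Midpoints: 2, 6, 10, 14, 18, 22
n = 145, Σfm = 1890, mean = 13.0345
Σfm² = 30788
Σf(m − x̄)² = Σfm² − (Σfm)²/n = 30788 − 1890²/145 = 6152.8276
Sample variance = 6152.8276 / 144 = 42.7280
Standard deviation = √42.7280 = 6.5367

6.537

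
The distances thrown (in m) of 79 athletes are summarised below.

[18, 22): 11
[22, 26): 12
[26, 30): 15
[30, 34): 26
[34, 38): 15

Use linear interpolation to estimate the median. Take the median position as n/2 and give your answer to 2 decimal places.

Cumulative frequencies: 11, 23, 38, 64, 79
n = 79; position = n/2 = 39.5.
This falls in the class [30, 34): L = 30, F = 38, f = 26, h = 4.
Median ≈ 30 + ((39.5 − 38) / 26) × 4 = 30.2308

30.23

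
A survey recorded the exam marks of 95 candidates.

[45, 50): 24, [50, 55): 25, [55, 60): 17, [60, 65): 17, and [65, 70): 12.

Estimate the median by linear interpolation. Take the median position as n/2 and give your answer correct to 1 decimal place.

54.7

Cumulative frequencies: 24, 49, 66, 83, 95
n = 95; position = n/2 = 47.5.
This falls in the class [50, 55): L = 50, F = 24, f = 25, h = 5.
Median ≈ 50 + ((47.5 − 24) / 25) × 5 = 54.7000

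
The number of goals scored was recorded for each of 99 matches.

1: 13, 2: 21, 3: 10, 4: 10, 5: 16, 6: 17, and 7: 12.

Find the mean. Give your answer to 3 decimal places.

Values: 1, 2, 3, 4, 5, 6, 7
Σfx = 13×1 + 21×2 + 10×3 + 10×4 + 16×5 + 17×6 + 12×7 = 391
n = Σf = 99
Mean = 391 / 99 = 3.9495

3.949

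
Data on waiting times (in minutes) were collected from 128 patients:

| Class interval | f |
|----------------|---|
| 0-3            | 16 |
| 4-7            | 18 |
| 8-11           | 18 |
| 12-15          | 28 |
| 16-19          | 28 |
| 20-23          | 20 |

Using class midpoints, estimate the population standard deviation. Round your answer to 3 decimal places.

Midpoints: 1.5, 5.5, 9.5, 13.5, 17.5, 21.5
n = 128, Σfm = 1592, mean = 12.4375
Σfm² = 25128
Σf(m − x̄)² = Σfm² − (Σfm)²/n = 25128 − 1592²/128 = 5327.5000
Population variance = 5327.5000 / 128 = 41.6211
Standard deviation = √41.6211 = 6.4514

6.451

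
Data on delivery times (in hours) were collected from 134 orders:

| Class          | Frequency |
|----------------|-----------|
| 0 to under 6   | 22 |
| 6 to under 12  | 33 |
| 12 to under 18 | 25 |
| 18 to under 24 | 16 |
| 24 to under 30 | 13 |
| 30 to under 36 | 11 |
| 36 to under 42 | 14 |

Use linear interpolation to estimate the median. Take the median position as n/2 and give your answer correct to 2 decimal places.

Cumulative frequencies: 22, 55, 80, 96, 109, 120, 134
n = 134; position = n/2 = 67.
This falls in the class 12 to under 18: L = 12, F = 55, f = 25, h = 6.
Median ≈ 12 + ((67 − 55) / 25) × 6 = 14.8800

14.88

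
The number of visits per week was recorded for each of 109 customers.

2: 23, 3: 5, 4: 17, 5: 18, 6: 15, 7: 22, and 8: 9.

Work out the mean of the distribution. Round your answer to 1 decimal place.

Values: 2, 3, 4, 5, 6, 7, 8
Σfx = 23×2 + 5×3 + 17×4 + 18×5 + 15×6 + 22×7 + 9×8 = 535
n = Σf = 109
Mean = 535 / 109 = 4.9083

4.9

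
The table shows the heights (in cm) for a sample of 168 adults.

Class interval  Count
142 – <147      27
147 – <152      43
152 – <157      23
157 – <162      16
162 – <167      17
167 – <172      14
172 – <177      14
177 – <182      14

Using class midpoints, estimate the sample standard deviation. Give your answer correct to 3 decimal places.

11.266

Midpoints: 144.5, 149.5, 154.5, 159.5, 164.5, 169.5, 174.5, 179.5
n = 168, Σfm = 26561, mean = 158.1012
Σfm² = 4220522
Σf(m − x̄)² = Σfm² − (Σfm)²/n = 4220522 − 26561²/168 = 21196.2798
Sample variance = 21196.2798 / 167 = 126.9238
Standard deviation = √126.9238 = 11.2660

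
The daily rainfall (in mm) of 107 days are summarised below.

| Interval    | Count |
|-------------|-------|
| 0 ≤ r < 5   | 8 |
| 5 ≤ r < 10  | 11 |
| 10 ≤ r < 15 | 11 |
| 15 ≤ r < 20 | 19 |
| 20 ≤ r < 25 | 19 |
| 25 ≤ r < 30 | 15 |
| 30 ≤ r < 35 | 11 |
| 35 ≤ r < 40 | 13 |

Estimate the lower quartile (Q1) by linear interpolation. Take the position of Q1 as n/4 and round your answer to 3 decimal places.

13.523

Cumulative frequencies: 8, 19, 30, 49, 68, 83, 94, 107
n = 107; position = n/4 = 26.75.
This falls in the class 10 ≤ r < 15: L = 10, F = 19, f = 11, h = 5.
Lower quartile ≈ 10 + ((26.75 − 19) / 11) × 5 = 13.5227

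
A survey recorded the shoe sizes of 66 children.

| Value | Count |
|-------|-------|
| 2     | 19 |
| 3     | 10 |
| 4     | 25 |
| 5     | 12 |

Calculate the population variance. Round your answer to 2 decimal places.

1.19

Values: 2, 3, 4, 5
n = 66, Σfx = 228, mean = 3.4545
Σfx² = 866
Σf(x − x̄)² = Σfx² − (Σfx)²/n = 866 − 228²/66 = 78.3636
Population variance = 78.3636 / 66 = 1.1873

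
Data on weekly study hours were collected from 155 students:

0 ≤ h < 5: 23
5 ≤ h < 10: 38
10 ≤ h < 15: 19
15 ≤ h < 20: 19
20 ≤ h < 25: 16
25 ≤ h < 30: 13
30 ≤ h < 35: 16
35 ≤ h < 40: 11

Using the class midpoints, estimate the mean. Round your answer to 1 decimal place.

Midpoints: 2.5, 7.5, 12.5, 17.5, 22.5, 27.5, 32.5, 37.5
Σfm = 23×2.5 + 38×7.5 + 19×12.5 + 19×17.5 + 16×22.5 + 13×27.5 + 16×32.5 + 11×37.5 = 2562.5
n = Σf = 155
Mean = 2562.5 / 155 = 16.5323

16.5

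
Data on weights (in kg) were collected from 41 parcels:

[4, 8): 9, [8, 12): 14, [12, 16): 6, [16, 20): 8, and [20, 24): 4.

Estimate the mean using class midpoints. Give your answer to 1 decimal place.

12.4

Midpoints: 6, 10, 14, 18, 22
Σfm = 9×6 + 14×10 + 6×14 + 8×18 + 4×22 = 510
n = Σf = 41
Mean = 510 / 41 = 12.4390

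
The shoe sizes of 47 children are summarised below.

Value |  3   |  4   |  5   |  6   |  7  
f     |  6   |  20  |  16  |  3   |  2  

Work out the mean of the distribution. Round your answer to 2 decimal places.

4.47

Values: 3, 4, 5, 6, 7
Σfx = 6×3 + 20×4 + 16×5 + 3×6 + 2×7 = 210
n = Σf = 47
Mean = 210 / 47 = 4.4681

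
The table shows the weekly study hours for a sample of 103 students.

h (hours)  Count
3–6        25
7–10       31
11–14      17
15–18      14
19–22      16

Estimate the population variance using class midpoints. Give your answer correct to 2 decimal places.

30.62

Midpoints: 4.5, 8.5, 12.5, 16.5, 20.5
n = 103, Σfm = 1147.5, mean = 11.1408
Σfm² = 15937.75
Σf(m − x̄)² = Σfm² − (Σfm)²/n = 15937.75 − 1147.5²/103 = 3153.7087
Population variance = 3153.7087 / 103 = 30.6185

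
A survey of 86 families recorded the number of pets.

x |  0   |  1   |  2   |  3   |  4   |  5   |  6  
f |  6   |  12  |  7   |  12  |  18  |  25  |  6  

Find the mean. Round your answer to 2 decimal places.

3.43

Values: 0, 1, 2, 3, 4, 5, 6
Σfx = 6×0 + 12×1 + 7×2 + 12×3 + 18×4 + 25×5 + 6×6 = 295
n = Σf = 86
Mean = 295 / 86 = 3.4302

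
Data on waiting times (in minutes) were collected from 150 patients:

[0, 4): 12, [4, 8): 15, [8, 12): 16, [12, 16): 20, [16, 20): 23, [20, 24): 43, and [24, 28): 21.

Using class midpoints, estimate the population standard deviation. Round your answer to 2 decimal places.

7.40

Midpoints: 2, 6, 10, 14, 18, 22, 26
n = 150, Σfm = 2460, mean = 16.4000
Σfm² = 48568
Σf(m − x̄)² = Σfm² − (Σfm)²/n = 48568 − 2460²/150 = 8224.0000
Population variance = 8224.0000 / 150 = 54.8267
Standard deviation = √54.8267 = 7.4045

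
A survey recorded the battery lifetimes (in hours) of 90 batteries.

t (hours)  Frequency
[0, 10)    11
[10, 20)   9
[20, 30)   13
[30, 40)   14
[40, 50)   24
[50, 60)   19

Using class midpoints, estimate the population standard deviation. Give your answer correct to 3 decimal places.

16.598

Midpoints: 5, 15, 25, 35, 45, 55
n = 90, Σfm = 3130, mean = 34.7778
Σfm² = 133650
Σf(m − x̄)² = Σfm² − (Σfm)²/n = 133650 − 3130²/90 = 24795.5556
Population variance = 24795.5556 / 90 = 275.5062
Standard deviation = √275.5062 = 16.5984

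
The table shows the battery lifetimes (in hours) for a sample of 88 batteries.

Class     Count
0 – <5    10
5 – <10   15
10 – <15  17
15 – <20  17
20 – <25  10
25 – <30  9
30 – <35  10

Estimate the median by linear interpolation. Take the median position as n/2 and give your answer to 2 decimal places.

Cumulative frequencies: 10, 25, 42, 59, 69, 78, 88
n = 88; position = n/2 = 44.
This falls in the class 15 – <20: L = 15, F = 42, f = 17, h = 5.
Median ≈ 15 + ((44 − 42) / 17) × 5 = 15.5882

15.59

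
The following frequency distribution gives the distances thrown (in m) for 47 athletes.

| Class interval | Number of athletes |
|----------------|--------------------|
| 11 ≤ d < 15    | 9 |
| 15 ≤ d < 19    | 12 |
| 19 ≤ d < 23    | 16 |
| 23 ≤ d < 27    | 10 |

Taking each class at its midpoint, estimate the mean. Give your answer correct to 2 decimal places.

19.30

Midpoints: 13, 17, 21, 25
Σfm = 9×13 + 12×17 + 16×21 + 10×25 = 907
n = Σf = 47
Mean = 907 / 47 = 19.2979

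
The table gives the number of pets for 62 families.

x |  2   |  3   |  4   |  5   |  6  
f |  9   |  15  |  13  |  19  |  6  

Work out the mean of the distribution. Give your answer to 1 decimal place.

Values: 2, 3, 4, 5, 6
Σfx = 9×2 + 15×3 + 13×4 + 19×5 + 6×6 = 246
n = Σf = 62
Mean = 246 / 62 = 3.9677

4.0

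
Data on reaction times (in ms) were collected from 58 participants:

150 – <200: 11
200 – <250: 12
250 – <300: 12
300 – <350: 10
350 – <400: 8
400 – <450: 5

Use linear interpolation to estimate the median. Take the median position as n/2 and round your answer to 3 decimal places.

Cumulative frequencies: 11, 23, 35, 45, 53, 58
n = 58; position = n/2 = 29.
This falls in the class 250 – <300: L = 250, F = 23, f = 12, h = 50.
Median ≈ 250 + ((29 − 23) / 12) × 50 = 275.0000

275.000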